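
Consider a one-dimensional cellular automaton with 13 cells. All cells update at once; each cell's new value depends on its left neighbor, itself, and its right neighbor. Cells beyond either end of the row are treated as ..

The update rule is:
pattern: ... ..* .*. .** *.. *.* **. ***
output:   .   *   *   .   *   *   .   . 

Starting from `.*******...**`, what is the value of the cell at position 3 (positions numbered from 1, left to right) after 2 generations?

generation 1: *.......*.*..
generation 2: **.....*****.
position 3 holds .

.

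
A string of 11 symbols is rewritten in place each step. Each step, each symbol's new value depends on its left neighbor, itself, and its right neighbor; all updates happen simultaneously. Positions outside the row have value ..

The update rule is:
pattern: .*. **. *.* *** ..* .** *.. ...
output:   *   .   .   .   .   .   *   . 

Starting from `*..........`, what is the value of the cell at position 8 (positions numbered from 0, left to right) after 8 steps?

**.........
..*........
..**.......
....*......
....**.....
......*....
......**...
........*..
position 8 holds *

*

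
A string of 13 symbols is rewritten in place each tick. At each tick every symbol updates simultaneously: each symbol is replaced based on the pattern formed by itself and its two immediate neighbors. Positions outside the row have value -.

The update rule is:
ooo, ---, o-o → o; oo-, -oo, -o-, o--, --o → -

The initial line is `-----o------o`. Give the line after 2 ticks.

-oo--o--oo--o

oooo---oooo--
-oo--o--oo--o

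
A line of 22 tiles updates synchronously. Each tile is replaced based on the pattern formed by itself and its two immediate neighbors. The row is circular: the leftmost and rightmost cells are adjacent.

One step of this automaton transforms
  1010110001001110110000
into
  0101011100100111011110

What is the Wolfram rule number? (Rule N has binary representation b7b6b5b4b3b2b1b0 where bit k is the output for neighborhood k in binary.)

241

position 13: 111 → 1  (bit 7 = 1)
position 5: 110 → 1  (bit 6 = 1)
position 1: 101 → 1  (bit 5 = 1)
position 6: 100 → 1  (bit 4 = 1)
position 4: 011 → 0  (bit 3 = 0)
position 0: 010 → 0  (bit 2 = 0)
position 8: 001 → 0  (bit 1 = 0)
position 7: 000 → 1  (bit 0 = 1)
bits b7..b0 = 11110001 = 241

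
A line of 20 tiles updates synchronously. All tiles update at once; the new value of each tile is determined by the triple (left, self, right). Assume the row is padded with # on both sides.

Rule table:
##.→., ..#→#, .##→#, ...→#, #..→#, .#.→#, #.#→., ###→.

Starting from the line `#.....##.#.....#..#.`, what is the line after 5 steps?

.########..#########

step 1: .######..##########.
step 2: .#.....###..........
step 3: .#######..##########
step 4: .#......###.........
step 5: .########..#########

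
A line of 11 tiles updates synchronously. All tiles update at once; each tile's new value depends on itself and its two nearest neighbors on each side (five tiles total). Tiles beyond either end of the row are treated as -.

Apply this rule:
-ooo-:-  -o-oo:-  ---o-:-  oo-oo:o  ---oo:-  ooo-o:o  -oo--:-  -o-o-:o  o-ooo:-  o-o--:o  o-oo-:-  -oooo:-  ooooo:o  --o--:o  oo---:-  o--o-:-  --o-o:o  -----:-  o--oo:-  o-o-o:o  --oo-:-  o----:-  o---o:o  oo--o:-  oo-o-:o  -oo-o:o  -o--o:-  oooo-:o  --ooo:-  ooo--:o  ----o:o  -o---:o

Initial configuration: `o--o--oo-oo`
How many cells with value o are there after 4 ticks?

5

o--o---oo--
o--ooo-----
o----o-----
oo-o-oo----
count of o: 5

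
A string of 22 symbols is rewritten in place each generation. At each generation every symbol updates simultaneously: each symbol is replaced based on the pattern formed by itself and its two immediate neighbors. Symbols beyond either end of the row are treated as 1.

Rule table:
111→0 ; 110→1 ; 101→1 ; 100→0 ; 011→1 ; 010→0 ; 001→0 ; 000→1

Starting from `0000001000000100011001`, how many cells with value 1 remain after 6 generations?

0111100011110001011001
1100101010010100111001
0100010100001000101001
1001001001100010010001
1000000001101000000101
1011111101110011110011
count of 1: 16

16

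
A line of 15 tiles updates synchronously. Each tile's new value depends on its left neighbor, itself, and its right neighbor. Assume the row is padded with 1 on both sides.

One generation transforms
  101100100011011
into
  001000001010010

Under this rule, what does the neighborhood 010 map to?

At position 6 the neighborhood is 010; the next row has 0 there.

0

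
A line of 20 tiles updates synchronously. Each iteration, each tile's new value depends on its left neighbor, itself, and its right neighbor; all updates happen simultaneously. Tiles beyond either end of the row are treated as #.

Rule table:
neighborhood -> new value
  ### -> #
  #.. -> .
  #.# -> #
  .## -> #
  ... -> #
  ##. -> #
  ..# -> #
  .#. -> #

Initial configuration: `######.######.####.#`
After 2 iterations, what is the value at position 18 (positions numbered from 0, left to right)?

#

iteration 1: ####################
iteration 2: ####################
position 18 holds #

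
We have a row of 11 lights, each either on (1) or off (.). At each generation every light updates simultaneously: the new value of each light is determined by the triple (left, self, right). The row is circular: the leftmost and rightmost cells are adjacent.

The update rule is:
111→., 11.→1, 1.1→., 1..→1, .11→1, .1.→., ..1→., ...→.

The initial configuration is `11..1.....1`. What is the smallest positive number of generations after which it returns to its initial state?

22

generation 1: .11..1....1
generation 2: .111..1....
generation 3: .1.11..1...
generation 4: ...111..1..
generation 5: ...1.11..1.
generation 6: .....111..1
generation 7: 1....1.11..
generation 8: .1.....111.
generation 9: ..1....1.11
generation 10: 1..1.....11
generation 11: 11..1....1.
generation 12: 111..1.....
generation 13: 1.11..1....
generation 14: ..111..1...
generation 15: ..1.11..1..
generation 16: ....111..1.
generation 17: ....1.11..1
generation 18: 1.....111..
generation 19: .1....1.11.
generation 20: ..1.....111
generation 21: 1..1....1.1
generation 22: 11..1.....1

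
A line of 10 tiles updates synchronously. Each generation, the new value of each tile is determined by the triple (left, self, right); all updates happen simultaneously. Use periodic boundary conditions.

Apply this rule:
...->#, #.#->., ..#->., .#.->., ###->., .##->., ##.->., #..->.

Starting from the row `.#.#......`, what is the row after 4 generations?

.###......

.....#####
.###......
.....#####  (repeats generation 1; period 2)
generation 4: .###......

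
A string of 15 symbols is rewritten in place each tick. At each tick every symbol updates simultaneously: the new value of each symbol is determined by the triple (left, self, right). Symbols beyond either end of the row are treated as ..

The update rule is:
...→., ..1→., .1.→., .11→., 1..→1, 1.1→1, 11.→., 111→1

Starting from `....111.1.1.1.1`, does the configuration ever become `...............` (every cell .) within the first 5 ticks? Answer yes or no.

no

.....1.1.1.1.1.
......1.1.1.1.1
.......1.1.1.1.
........1.1.1.1
.........1.1.1.
tick 5 is .........1.1.1., still not uniform .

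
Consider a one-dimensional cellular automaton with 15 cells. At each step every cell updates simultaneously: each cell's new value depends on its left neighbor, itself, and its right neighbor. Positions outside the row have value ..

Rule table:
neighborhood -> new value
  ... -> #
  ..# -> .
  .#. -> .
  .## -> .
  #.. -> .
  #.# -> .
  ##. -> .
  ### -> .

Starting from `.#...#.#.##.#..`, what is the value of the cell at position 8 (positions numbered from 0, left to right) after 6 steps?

...#..........#
##...########..
...#..........#  (repeats step 1; period 2)
step 6: ##...########..
position 8 holds #

#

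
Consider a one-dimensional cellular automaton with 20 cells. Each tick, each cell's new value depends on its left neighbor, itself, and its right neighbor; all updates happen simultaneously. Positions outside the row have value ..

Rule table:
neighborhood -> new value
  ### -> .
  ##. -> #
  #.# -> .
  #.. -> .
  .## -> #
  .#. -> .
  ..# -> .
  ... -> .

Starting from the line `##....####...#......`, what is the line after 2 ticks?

##..................

##....#..#..........
##..................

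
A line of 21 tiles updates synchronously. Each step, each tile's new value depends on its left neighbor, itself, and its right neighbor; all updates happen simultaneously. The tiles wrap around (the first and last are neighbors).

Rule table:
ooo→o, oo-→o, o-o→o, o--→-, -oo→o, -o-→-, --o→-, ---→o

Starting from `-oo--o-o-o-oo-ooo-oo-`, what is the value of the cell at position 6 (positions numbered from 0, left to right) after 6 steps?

step 1: -oo---o-o-oooooooooo-
step 2: -oo-o--o-ooooooooooo-
step 3: -ooo----oooooooooooo-
step 4: -ooo-oo-oooooooooooo-
step 5: -ooooooooooooooooooo-
step 6: -ooooooooooooooooooo-
position 6 holds o

o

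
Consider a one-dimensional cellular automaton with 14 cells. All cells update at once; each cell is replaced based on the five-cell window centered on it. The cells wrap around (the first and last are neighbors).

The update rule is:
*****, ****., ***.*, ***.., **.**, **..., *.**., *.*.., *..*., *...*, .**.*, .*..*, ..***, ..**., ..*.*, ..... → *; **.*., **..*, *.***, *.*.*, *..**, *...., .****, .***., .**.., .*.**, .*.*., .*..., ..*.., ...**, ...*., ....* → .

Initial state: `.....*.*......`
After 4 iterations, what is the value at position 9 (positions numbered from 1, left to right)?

***..*.*..****
***.**.**.*.**
*********.....
*.********.*..
position 9 holds *

*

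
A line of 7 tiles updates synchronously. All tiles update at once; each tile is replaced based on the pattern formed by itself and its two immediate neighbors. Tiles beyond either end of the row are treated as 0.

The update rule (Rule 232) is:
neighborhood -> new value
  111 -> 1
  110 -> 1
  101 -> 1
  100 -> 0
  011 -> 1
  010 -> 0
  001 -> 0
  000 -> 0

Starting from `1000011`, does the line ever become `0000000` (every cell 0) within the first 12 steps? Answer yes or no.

step 1: 0000011
step 2: 0000011  (fixed point — unchanged through step 12)
step 12 is 0000011, still not uniform 0

no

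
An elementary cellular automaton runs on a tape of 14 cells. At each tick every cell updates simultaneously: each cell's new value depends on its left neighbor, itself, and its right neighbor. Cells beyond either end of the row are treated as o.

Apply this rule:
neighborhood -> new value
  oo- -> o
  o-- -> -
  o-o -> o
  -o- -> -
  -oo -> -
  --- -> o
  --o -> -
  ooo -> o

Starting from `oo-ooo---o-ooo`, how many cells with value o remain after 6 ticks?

8

tick 1: ooo-oo-o--o-oo
tick 2: oooo-oo----o-o
tick 3: ooooo-o-oo--o-
tick 4: oooooo-o-o---o
tick 5: ooooooo-o--o--
tick 6: oooooooo------
count of o: 8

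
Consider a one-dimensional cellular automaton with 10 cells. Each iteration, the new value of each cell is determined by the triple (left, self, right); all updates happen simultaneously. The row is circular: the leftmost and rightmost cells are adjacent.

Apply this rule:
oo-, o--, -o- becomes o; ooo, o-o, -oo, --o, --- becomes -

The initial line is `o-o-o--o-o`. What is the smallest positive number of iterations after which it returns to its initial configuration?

10

o-o-oo-o--
o-o--o-oo-
o-oo-o--o-
o--o-oo-o-
oo-o--o-o-
-o-oo-o-o-
-o--o-o-oo
-oo-o-o--o
--o-o-oo-o
o-o-o--o-o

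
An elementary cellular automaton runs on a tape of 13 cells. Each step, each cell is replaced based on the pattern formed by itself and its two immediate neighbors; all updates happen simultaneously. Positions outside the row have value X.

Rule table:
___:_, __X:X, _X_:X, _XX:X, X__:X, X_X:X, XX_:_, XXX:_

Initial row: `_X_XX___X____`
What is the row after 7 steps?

XXXX_X_XXX__X
____XXXX__XXX
X__XX___XXX__
_XXX_X_XX__XX
XX__XXXX_XXX_
__XXX___XX__X
XXX__X_XX_XXX

XXX__X_XX_XXX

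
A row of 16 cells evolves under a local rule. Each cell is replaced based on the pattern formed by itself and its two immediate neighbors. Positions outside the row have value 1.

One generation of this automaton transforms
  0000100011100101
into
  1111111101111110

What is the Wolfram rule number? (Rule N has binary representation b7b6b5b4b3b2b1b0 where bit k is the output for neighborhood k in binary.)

position 9: 111 → 1  (bit 7 = 1)
position 10: 110 → 1  (bit 6 = 1)
position 14: 101 → 1  (bit 5 = 1)
position 0: 100 → 1  (bit 4 = 1)
position 8: 011 → 0  (bit 3 = 0)
position 4: 010 → 1  (bit 2 = 1)
position 3: 001 → 1  (bit 1 = 1)
position 1: 000 → 1  (bit 0 = 1)
bits b7..b0 = 11110111 = 247

247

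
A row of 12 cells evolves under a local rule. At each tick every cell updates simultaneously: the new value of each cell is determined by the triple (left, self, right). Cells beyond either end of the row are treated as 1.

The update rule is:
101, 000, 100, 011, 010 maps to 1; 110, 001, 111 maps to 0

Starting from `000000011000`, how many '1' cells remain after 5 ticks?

8

111111010110
000000111101
111110100011
000001111010
111101000111
count of 1: 8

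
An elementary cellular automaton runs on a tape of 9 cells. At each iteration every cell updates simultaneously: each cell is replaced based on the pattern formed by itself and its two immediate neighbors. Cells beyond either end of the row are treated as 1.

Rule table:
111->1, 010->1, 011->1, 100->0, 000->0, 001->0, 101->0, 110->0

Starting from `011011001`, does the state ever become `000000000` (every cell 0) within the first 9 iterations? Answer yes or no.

no

iteration 1: 010010001
iteration 2: 010010001  (fixed point — unchanged through iteration 9)
iteration 9 is 010010001, still not uniform 0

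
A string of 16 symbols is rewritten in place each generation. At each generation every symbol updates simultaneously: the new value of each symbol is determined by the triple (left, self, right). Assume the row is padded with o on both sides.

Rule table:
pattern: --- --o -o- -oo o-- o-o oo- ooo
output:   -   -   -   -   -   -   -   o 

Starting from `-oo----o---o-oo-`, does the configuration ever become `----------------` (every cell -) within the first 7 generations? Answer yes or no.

----------------
all cells are - at generation 1

yes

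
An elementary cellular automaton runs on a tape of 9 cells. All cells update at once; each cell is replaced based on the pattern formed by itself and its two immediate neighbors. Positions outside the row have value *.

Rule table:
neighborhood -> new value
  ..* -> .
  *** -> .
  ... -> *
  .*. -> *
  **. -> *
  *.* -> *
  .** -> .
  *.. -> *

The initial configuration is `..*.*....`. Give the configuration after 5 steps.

*.******.
**.....**
.*****...
*....***.
****...**

****...**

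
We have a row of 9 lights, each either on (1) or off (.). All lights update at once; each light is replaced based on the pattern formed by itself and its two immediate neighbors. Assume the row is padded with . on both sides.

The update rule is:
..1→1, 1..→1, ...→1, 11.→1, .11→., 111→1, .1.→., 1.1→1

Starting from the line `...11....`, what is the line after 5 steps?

111.11111
.111.1111
1.111.111
.1.111.11
1.1.111.1

1.1.111.1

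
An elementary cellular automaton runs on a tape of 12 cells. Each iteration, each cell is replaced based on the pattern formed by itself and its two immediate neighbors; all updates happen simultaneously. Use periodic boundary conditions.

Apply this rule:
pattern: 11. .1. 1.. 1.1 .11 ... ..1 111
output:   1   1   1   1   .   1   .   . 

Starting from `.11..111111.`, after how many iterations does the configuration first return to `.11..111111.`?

12

iteration 1: ..11......11
iteration 2: 1..111111..1
iteration 3: 11......11..
iteration 4: .111111..11.
iteration 5: ......11..11
iteration 6: 11111..11..1
iteration 7: ....11..11..
iteration 8: 111..11..111
iteration 9: ..11..11....
iteration 10: 1..11..11111
iteration 11: 11..11......
iteration 12: .11..111111.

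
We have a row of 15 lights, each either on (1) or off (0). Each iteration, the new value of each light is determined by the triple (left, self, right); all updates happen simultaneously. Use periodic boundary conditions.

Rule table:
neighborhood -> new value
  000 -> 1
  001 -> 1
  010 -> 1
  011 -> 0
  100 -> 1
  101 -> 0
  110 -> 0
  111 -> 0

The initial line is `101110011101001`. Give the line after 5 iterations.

000001100001110
111110011110001
000001100001110  (repeats iteration 1; period 2)
iteration 5: 000001100001110

000001100001110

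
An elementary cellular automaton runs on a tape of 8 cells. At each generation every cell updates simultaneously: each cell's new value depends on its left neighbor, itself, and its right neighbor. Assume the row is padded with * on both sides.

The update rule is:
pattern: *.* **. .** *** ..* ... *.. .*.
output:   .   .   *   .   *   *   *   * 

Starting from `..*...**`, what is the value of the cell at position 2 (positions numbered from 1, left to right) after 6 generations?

.

*******.
........
********
........  (repeats generation 2; period 2)
generation 6: ........
position 2 holds .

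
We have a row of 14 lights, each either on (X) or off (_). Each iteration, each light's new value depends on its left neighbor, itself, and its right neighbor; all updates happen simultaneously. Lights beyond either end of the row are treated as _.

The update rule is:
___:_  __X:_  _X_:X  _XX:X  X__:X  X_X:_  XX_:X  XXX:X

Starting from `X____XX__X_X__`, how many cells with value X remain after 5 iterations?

11

iteration 1: XX___XXX_X_XX_
iteration 2: XXX__XXX_X_XXX
iteration 3: XXXX_XXX_X_XXX
iteration 4: XXXX_XXX_X_XXX  (fixed point — unchanged through iteration 5)
count of X: 11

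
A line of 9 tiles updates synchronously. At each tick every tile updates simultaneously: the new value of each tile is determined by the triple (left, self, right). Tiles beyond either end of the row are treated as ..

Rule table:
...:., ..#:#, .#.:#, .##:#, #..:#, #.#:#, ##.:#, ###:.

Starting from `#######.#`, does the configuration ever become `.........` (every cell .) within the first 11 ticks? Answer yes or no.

#.....###
##...##.#
###.#####
#.###...#
###.##.##
#.#######
###.....#
#.##...##
#####.###
#...###.#
##.##.###
tick 11 is ##.##.###, still not uniform .

no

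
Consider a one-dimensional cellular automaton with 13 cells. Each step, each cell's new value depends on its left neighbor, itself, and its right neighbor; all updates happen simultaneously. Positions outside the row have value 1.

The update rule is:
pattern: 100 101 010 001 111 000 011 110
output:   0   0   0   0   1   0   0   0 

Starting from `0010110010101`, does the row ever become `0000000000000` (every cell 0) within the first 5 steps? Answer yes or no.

yes

step 1: 0000000000000
all cells are 0 at step 1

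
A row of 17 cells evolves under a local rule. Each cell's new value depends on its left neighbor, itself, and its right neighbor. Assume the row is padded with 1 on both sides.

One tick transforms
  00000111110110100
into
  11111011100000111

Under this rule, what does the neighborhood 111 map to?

At position 6 the neighborhood is 111; the next row has 1 there.

1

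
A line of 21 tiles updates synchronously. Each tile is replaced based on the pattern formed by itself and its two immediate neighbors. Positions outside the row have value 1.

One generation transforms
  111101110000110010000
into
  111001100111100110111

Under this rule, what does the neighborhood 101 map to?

At position 4 the neighborhood is 101; the next row has 0 there.

0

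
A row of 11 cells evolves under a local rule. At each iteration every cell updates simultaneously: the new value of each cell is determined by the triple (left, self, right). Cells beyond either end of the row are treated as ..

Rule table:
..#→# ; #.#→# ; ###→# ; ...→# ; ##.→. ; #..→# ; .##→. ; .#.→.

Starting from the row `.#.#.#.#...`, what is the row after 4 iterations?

iteration 1: #.#.#.#.###
iteration 2: .#.#.#.#.#.
iteration 3: #.#.#.#.#.#
iteration 4: .#.#.#.#.#.

.#.#.#.#.#.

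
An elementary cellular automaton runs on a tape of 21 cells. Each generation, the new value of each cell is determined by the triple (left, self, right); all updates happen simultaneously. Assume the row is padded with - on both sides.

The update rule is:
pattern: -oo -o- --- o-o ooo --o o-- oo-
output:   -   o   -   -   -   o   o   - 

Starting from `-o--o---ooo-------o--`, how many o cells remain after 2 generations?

oooooo-o---o-----ooo-
-------oo-ooo---o---o
count of o: 7

7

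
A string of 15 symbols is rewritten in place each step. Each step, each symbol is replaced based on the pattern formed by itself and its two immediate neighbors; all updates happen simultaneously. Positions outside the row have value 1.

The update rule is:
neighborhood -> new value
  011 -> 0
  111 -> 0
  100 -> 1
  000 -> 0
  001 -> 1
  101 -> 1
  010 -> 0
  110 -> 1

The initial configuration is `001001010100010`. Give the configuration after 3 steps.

101101101010101

110110101010101
011011010101010
101101101010101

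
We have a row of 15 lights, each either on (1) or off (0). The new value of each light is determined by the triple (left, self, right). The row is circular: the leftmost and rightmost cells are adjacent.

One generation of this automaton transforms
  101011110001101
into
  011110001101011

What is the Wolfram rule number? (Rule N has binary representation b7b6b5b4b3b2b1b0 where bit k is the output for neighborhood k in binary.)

61

position 5: 111 → 0  (bit 7 = 0)
position 0: 110 → 0  (bit 6 = 0)
position 1: 101 → 1  (bit 5 = 1)
position 8: 100 → 1  (bit 4 = 1)
position 4: 011 → 1  (bit 3 = 1)
position 2: 010 → 1  (bit 2 = 1)
position 10: 001 → 0  (bit 1 = 0)
position 9: 000 → 1  (bit 0 = 1)
bits b7..b0 = 00111101 = 61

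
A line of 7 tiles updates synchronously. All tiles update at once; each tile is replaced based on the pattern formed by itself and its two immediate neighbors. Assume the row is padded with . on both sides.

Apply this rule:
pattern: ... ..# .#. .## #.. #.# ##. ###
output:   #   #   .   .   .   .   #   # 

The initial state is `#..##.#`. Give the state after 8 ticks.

..#.#..
##....#
.#.###.
#...##.
..##.#.
##.#...
.#...##
#..##.#

#..##.#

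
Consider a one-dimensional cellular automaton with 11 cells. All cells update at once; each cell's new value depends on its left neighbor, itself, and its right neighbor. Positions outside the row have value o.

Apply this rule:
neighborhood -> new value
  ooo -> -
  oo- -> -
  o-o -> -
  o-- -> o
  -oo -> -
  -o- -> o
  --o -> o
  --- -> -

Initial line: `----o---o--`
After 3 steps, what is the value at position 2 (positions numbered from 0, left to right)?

o--ooo-oooo
-oo--------
---o------o
position 2 holds -

-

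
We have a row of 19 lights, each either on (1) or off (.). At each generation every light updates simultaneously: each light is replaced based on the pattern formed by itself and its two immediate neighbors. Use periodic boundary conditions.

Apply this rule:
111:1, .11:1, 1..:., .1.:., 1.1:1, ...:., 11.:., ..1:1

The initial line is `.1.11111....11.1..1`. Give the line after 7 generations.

1....11.1..1.1.1111

1.11111....11.1..1.
.11111....11.1..1.1
11111....11.1..1.1.
1111....11.1..1.1.1
111....11.1..1.1.11
11....11.1..1.1.111
1....11.1..1.1.1111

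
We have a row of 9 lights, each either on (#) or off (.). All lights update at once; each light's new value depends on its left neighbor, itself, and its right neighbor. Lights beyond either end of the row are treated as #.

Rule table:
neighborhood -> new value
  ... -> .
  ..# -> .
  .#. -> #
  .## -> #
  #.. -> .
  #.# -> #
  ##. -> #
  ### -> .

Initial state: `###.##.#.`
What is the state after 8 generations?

..#######
..#......
..#......  (fixed point — unchanged through generation 8)

..#......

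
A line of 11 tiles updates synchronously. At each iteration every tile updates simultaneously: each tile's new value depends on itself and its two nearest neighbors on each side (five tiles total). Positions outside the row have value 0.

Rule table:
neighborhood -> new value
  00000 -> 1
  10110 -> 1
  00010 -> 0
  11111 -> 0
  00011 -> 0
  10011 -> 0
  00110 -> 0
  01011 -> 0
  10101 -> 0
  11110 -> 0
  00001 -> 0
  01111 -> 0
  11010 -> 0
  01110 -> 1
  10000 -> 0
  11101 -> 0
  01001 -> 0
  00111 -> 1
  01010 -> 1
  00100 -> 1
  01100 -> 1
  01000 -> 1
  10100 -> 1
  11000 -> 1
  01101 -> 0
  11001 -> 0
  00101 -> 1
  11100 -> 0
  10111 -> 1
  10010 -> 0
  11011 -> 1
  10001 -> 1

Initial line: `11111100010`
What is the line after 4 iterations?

10001110011

10000011011
11010000111
00011000110
10001110011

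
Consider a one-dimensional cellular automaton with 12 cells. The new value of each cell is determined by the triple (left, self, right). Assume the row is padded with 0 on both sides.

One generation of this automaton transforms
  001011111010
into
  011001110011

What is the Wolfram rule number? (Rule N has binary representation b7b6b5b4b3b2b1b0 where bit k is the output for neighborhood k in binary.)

150

position 5: 111 → 1  (bit 7 = 1)
position 8: 110 → 0  (bit 6 = 0)
position 3: 101 → 0  (bit 5 = 0)
position 11: 100 → 1  (bit 4 = 1)
position 4: 011 → 0  (bit 3 = 0)
position 2: 010 → 1  (bit 2 = 1)
position 1: 001 → 1  (bit 1 = 1)
position 0: 000 → 0  (bit 0 = 0)
bits b7..b0 = 10010110 = 150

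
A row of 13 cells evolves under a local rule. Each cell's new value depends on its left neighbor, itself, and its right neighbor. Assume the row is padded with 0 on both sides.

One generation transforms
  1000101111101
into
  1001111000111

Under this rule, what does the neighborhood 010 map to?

At position 0 the neighborhood is 010; the next row has 1 there.

1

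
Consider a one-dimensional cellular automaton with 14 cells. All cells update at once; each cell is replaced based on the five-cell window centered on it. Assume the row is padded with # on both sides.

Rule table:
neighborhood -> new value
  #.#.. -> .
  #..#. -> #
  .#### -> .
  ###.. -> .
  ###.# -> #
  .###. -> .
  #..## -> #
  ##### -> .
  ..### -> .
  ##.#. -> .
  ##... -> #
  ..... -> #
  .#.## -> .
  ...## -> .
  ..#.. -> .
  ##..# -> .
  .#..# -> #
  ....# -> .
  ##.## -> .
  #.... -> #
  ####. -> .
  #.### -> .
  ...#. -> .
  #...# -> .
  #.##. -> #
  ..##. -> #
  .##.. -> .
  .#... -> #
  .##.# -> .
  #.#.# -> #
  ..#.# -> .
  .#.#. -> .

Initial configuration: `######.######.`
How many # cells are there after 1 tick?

2

.....#......#.
count of #: 2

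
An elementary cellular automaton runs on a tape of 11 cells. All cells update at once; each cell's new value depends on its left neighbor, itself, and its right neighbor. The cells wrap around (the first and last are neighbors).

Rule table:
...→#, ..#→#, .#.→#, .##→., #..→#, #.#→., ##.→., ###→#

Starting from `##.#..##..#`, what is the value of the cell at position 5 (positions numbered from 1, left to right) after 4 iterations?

iteration 1: #..###..##.
iteration 2: ###.#.##...
iteration 3: .#..#...###
iteration 4: .#######.#.
position 5 holds #

#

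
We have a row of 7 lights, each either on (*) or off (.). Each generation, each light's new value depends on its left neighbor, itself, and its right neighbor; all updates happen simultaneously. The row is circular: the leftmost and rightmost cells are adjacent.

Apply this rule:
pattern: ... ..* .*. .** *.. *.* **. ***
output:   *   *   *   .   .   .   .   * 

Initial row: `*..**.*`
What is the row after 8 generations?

*..**.*

generation 1: ..*....
generation 2: ***.***
generation 3: **...**
generation 4: *..**.*  (repeats generation 0; period 4)
generation 8: *..**.*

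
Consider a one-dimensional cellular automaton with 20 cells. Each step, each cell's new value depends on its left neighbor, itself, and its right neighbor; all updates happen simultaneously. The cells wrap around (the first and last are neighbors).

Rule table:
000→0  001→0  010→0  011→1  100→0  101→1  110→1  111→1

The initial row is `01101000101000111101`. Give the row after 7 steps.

11110000000000111111

11110000010000111110
11110000000000111111
11110000000000111111  (fixed point — unchanged through step 7)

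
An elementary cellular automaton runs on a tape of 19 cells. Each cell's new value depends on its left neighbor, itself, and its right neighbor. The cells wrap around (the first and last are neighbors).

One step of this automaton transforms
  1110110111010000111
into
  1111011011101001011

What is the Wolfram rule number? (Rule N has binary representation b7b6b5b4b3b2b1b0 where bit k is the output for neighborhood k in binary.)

position 0: 111 → 1  (bit 7 = 1)
position 2: 110 → 1  (bit 6 = 1)
position 3: 101 → 1  (bit 5 = 1)
position 12: 100 → 1  (bit 4 = 1)
position 4: 011 → 0  (bit 3 = 0)
position 11: 010 → 0  (bit 2 = 0)
position 15: 001 → 1  (bit 1 = 1)
position 13: 000 → 0  (bit 0 = 0)
bits b7..b0 = 11110010 = 242

242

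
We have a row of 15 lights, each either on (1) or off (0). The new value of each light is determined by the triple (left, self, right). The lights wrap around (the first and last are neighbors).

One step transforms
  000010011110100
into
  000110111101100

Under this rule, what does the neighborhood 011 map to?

1

At position 7 the neighborhood is 011; the next row has 1 there.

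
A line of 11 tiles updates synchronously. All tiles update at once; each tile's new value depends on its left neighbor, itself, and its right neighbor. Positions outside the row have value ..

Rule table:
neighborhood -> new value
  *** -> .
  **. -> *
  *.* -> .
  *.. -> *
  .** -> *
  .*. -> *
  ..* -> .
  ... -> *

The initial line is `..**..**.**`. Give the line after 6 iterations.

*.***.**.**
*.*.*.**.**
*.*.*.**.**  (fixed point — unchanged through iteration 6)

*.*.*.**.**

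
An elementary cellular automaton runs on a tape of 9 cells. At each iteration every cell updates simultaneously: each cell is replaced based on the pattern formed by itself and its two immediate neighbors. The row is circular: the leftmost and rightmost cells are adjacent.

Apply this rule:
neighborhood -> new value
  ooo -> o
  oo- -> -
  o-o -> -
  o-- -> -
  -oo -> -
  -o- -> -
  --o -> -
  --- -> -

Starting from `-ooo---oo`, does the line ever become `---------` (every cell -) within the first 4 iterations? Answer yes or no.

--o------
---------
all cells are - at iteration 2

yes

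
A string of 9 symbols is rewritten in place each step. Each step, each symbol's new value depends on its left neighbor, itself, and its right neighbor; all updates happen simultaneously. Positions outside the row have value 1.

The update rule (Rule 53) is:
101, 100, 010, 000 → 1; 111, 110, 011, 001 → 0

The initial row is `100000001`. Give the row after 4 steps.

step 1: 011111100
step 2: 100000010
step 3: 011111011
step 4: 100000100

100000100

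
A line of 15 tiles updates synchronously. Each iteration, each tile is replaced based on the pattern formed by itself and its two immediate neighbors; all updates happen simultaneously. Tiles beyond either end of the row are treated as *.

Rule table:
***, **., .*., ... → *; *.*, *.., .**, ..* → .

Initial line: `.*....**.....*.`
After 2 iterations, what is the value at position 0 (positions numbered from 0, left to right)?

.

iteration 1: .*.**..*.***.*.
iteration 2: .*..*..*..**.*.
position 0 holds .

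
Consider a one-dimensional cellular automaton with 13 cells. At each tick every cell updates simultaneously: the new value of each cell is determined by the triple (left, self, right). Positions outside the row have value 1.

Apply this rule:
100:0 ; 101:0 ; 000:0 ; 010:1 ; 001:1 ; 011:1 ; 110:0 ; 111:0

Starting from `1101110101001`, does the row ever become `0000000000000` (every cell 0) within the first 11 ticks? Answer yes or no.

no

0001000101011
0011001101010
0110011001010
0100110011010
0101100110010
0101001100110
0101011001100
0101010011001
0101010110011
0101010100110
0101010101100
tick 11 is 0101010101100, still not uniform 0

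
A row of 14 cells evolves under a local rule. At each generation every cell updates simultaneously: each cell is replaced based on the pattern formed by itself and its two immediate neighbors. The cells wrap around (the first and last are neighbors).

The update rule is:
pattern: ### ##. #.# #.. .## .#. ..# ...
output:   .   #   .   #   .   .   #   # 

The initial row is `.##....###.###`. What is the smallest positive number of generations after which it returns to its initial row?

..#####..#...#
##....###.###.
.#####..#...#.
#....###.###.#
#####..#...#..
....###.###.##
####..#...#..#
...###.###.##.
###..#...#..##
..###.###.##..
##..#...#..###
.###.###.##...
#..#...#..####
###.###.##....
..#...#..#####
##.###.##....#
.#...#..#####.
#.###.##....##
#...#..#####..
.###.##....###
...#..#####..#
###.##....###.
..#..#####..#.
##.##....###.#
.#..#####..#..
#.##....###.##
#..#####..#...
.##....###.###

28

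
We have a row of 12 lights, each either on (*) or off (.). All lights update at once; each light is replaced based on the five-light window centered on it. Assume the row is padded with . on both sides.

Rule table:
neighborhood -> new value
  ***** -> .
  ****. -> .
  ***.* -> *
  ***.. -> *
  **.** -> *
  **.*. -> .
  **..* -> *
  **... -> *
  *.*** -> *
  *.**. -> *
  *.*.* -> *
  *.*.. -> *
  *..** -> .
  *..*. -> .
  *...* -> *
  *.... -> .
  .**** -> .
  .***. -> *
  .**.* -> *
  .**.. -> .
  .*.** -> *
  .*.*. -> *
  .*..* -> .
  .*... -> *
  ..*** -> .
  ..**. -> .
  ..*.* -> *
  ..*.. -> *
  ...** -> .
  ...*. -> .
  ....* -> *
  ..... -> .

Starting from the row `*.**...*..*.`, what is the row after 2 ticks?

***.**.*..**
.*****.*....

.*****.*....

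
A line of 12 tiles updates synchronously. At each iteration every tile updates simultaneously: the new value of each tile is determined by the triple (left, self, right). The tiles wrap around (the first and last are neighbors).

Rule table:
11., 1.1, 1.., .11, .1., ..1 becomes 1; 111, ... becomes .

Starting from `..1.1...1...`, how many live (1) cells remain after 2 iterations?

iteration 1: .11111.111..
iteration 2: 11...111.11.
count of 1: 7

7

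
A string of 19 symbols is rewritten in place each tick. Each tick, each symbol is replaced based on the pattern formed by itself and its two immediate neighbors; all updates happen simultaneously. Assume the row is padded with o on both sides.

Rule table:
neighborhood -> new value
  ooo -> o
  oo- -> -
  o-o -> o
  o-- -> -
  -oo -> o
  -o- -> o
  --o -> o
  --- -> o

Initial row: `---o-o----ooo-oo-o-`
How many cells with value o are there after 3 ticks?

-ooooo-ooooo-oo-ooo
ooooo-ooooo-oo-oooo
oooo-ooooo-oo-ooooo
count of o: 16

16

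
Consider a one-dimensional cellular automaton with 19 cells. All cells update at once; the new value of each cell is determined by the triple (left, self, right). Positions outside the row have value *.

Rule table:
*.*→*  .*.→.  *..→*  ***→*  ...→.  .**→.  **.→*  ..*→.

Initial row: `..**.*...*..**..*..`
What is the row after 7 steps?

*******..**.*...*..

*..**.*...*..**..*.
**..**.*...*..**..*
***..**.*...*..**..
****..**.*...*..**.
*****..**.*...*..**
******..**.*...*..*
*******..**.*...*..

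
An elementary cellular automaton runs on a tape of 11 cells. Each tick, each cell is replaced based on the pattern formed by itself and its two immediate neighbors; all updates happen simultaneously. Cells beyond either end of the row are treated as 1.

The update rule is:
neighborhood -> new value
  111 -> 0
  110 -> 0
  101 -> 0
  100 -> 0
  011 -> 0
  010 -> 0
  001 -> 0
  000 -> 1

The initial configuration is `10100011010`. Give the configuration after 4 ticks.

tick 1: 00001000000
tick 2: 01100011110
tick 3: 00001000000  (repeats tick 1; period 2)
tick 4: 01100011110

01100011110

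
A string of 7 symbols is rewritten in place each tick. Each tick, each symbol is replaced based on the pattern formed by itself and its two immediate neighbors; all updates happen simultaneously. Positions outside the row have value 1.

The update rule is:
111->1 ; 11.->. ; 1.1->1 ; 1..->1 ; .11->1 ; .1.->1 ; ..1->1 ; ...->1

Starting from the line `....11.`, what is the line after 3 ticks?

11111.1
1111.11
111.111

111.111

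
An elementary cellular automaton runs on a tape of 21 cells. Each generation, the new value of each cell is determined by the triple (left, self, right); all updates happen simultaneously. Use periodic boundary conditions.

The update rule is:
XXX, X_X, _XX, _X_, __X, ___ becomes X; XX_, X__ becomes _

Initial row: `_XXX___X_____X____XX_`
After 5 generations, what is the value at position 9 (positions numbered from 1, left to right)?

X

XXX__XXX_XXXXX_XXXX__
XX__XXX_XXXXX_XXXX__X
X__XXX_XXXXX_XXXX__XX
__XXX_XXXXX_XXXX__XXX
_XXX_XXXXX_XXXX__XXX_
position 9 holds X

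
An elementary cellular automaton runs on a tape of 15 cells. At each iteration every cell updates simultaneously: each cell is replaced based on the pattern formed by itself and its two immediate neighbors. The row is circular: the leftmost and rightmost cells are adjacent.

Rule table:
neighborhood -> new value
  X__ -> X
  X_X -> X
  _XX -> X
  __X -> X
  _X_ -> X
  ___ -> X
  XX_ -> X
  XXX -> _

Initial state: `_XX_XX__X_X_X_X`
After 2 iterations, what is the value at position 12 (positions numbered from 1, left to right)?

_

iteration 1: XXXXXXXXXXXXXXX
iteration 2: _______________
position 12 holds _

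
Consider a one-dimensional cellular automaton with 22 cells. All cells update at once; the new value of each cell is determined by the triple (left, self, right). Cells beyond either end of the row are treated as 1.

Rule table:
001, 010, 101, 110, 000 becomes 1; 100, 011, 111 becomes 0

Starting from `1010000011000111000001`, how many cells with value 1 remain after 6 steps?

11

1110111101011001011110
0011000111101011100011
0101011000111100101100
1111101011000101110101
0000111101011110011110
0111000111100010100011
count of 1: 11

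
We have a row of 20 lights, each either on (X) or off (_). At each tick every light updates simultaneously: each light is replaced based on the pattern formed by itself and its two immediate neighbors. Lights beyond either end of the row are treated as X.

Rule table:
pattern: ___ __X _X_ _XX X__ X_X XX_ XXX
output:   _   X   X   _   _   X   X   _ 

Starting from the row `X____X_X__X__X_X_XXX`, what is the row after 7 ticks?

X___XXXX_XX_XXXXX___
X__X___XX_XX____X__X
X_XX__X_XX_X___XX_X_
XX_X_XXX_XXX__X_XXXX
_XXXX__XX__X_XXX____
X___X_X_X_XXX__X___X
X__XXXXXXX__X_XX__X_

X__XXXXXXX__X_XX__X_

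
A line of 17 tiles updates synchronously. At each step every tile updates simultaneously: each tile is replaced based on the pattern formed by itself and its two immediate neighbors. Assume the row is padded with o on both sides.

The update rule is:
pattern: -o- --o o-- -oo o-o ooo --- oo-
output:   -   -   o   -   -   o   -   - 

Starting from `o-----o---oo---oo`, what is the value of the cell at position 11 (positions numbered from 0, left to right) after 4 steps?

-

-o-----o----o---o
--o-----o----o---
o--o-----o----o--
-o--o-----o----o-
position 11 holds -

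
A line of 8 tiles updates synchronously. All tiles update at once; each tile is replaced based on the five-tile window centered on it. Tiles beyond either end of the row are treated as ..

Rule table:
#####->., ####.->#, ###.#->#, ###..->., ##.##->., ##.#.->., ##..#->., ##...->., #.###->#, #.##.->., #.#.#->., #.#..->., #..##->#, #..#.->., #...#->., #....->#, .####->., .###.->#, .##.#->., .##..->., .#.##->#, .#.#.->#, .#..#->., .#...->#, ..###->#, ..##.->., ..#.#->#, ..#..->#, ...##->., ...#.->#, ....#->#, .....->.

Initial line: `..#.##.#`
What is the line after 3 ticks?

tick 1: ####....
tick 2: #.#..#..
tick 3: ##...###

##...###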